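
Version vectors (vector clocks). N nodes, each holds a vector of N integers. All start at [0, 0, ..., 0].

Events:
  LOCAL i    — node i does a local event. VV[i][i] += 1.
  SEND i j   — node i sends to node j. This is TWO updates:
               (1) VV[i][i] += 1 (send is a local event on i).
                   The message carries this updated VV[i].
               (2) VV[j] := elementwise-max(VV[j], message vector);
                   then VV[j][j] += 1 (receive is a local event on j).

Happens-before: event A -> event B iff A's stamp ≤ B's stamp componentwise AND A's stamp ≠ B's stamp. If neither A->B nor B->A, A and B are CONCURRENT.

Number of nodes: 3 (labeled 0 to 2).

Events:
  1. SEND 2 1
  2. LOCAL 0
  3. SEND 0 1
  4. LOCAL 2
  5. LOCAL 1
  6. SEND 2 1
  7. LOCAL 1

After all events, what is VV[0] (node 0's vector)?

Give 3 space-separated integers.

Initial: VV[0]=[0, 0, 0]
Initial: VV[1]=[0, 0, 0]
Initial: VV[2]=[0, 0, 0]
Event 1: SEND 2->1: VV[2][2]++ -> VV[2]=[0, 0, 1], msg_vec=[0, 0, 1]; VV[1]=max(VV[1],msg_vec) then VV[1][1]++ -> VV[1]=[0, 1, 1]
Event 2: LOCAL 0: VV[0][0]++ -> VV[0]=[1, 0, 0]
Event 3: SEND 0->1: VV[0][0]++ -> VV[0]=[2, 0, 0], msg_vec=[2, 0, 0]; VV[1]=max(VV[1],msg_vec) then VV[1][1]++ -> VV[1]=[2, 2, 1]
Event 4: LOCAL 2: VV[2][2]++ -> VV[2]=[0, 0, 2]
Event 5: LOCAL 1: VV[1][1]++ -> VV[1]=[2, 3, 1]
Event 6: SEND 2->1: VV[2][2]++ -> VV[2]=[0, 0, 3], msg_vec=[0, 0, 3]; VV[1]=max(VV[1],msg_vec) then VV[1][1]++ -> VV[1]=[2, 4, 3]
Event 7: LOCAL 1: VV[1][1]++ -> VV[1]=[2, 5, 3]
Final vectors: VV[0]=[2, 0, 0]; VV[1]=[2, 5, 3]; VV[2]=[0, 0, 3]

Answer: 2 0 0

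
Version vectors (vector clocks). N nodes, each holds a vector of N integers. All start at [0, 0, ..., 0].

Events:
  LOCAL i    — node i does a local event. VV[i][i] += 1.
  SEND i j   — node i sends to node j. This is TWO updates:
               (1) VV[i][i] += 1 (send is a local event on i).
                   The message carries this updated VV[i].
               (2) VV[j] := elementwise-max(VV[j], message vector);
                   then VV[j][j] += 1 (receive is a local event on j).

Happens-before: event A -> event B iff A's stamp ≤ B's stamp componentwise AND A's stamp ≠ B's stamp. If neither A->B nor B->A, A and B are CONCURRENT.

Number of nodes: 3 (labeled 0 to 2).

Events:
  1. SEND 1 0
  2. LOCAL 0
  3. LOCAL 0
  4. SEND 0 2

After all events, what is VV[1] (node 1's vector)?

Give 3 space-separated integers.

Initial: VV[0]=[0, 0, 0]
Initial: VV[1]=[0, 0, 0]
Initial: VV[2]=[0, 0, 0]
Event 1: SEND 1->0: VV[1][1]++ -> VV[1]=[0, 1, 0], msg_vec=[0, 1, 0]; VV[0]=max(VV[0],msg_vec) then VV[0][0]++ -> VV[0]=[1, 1, 0]
Event 2: LOCAL 0: VV[0][0]++ -> VV[0]=[2, 1, 0]
Event 3: LOCAL 0: VV[0][0]++ -> VV[0]=[3, 1, 0]
Event 4: SEND 0->2: VV[0][0]++ -> VV[0]=[4, 1, 0], msg_vec=[4, 1, 0]; VV[2]=max(VV[2],msg_vec) then VV[2][2]++ -> VV[2]=[4, 1, 1]
Final vectors: VV[0]=[4, 1, 0]; VV[1]=[0, 1, 0]; VV[2]=[4, 1, 1]

Answer: 0 1 0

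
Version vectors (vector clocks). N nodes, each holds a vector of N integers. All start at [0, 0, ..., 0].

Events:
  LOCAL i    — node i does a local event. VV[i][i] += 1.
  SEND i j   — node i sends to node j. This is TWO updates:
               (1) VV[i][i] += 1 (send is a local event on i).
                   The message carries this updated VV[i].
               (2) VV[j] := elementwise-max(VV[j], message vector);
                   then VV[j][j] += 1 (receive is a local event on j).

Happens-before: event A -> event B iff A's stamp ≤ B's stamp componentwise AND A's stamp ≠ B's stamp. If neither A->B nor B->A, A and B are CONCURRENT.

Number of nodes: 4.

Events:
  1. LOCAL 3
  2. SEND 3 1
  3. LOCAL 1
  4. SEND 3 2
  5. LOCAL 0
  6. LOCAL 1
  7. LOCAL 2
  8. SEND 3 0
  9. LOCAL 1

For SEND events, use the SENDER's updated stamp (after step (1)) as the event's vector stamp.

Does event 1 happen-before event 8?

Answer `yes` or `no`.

Answer: yes

Derivation:
Initial: VV[0]=[0, 0, 0, 0]
Initial: VV[1]=[0, 0, 0, 0]
Initial: VV[2]=[0, 0, 0, 0]
Initial: VV[3]=[0, 0, 0, 0]
Event 1: LOCAL 3: VV[3][3]++ -> VV[3]=[0, 0, 0, 1]
Event 2: SEND 3->1: VV[3][3]++ -> VV[3]=[0, 0, 0, 2], msg_vec=[0, 0, 0, 2]; VV[1]=max(VV[1],msg_vec) then VV[1][1]++ -> VV[1]=[0, 1, 0, 2]
Event 3: LOCAL 1: VV[1][1]++ -> VV[1]=[0, 2, 0, 2]
Event 4: SEND 3->2: VV[3][3]++ -> VV[3]=[0, 0, 0, 3], msg_vec=[0, 0, 0, 3]; VV[2]=max(VV[2],msg_vec) then VV[2][2]++ -> VV[2]=[0, 0, 1, 3]
Event 5: LOCAL 0: VV[0][0]++ -> VV[0]=[1, 0, 0, 0]
Event 6: LOCAL 1: VV[1][1]++ -> VV[1]=[0, 3, 0, 2]
Event 7: LOCAL 2: VV[2][2]++ -> VV[2]=[0, 0, 2, 3]
Event 8: SEND 3->0: VV[3][3]++ -> VV[3]=[0, 0, 0, 4], msg_vec=[0, 0, 0, 4]; VV[0]=max(VV[0],msg_vec) then VV[0][0]++ -> VV[0]=[2, 0, 0, 4]
Event 9: LOCAL 1: VV[1][1]++ -> VV[1]=[0, 4, 0, 2]
Event 1 stamp: [0, 0, 0, 1]
Event 8 stamp: [0, 0, 0, 4]
[0, 0, 0, 1] <= [0, 0, 0, 4]? True. Equal? False. Happens-before: True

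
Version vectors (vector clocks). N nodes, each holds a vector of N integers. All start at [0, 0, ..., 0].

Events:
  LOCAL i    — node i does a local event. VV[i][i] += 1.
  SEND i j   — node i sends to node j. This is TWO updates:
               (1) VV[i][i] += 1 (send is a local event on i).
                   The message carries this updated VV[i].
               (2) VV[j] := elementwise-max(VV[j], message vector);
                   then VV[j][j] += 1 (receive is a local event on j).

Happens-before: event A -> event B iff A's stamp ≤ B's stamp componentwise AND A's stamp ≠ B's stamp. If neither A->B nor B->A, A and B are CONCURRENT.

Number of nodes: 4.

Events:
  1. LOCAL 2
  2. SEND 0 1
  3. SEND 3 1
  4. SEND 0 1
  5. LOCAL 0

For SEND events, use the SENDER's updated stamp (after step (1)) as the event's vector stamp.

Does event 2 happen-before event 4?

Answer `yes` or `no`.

Answer: yes

Derivation:
Initial: VV[0]=[0, 0, 0, 0]
Initial: VV[1]=[0, 0, 0, 0]
Initial: VV[2]=[0, 0, 0, 0]
Initial: VV[3]=[0, 0, 0, 0]
Event 1: LOCAL 2: VV[2][2]++ -> VV[2]=[0, 0, 1, 0]
Event 2: SEND 0->1: VV[0][0]++ -> VV[0]=[1, 0, 0, 0], msg_vec=[1, 0, 0, 0]; VV[1]=max(VV[1],msg_vec) then VV[1][1]++ -> VV[1]=[1, 1, 0, 0]
Event 3: SEND 3->1: VV[3][3]++ -> VV[3]=[0, 0, 0, 1], msg_vec=[0, 0, 0, 1]; VV[1]=max(VV[1],msg_vec) then VV[1][1]++ -> VV[1]=[1, 2, 0, 1]
Event 4: SEND 0->1: VV[0][0]++ -> VV[0]=[2, 0, 0, 0], msg_vec=[2, 0, 0, 0]; VV[1]=max(VV[1],msg_vec) then VV[1][1]++ -> VV[1]=[2, 3, 0, 1]
Event 5: LOCAL 0: VV[0][0]++ -> VV[0]=[3, 0, 0, 0]
Event 2 stamp: [1, 0, 0, 0]
Event 4 stamp: [2, 0, 0, 0]
[1, 0, 0, 0] <= [2, 0, 0, 0]? True. Equal? False. Happens-before: True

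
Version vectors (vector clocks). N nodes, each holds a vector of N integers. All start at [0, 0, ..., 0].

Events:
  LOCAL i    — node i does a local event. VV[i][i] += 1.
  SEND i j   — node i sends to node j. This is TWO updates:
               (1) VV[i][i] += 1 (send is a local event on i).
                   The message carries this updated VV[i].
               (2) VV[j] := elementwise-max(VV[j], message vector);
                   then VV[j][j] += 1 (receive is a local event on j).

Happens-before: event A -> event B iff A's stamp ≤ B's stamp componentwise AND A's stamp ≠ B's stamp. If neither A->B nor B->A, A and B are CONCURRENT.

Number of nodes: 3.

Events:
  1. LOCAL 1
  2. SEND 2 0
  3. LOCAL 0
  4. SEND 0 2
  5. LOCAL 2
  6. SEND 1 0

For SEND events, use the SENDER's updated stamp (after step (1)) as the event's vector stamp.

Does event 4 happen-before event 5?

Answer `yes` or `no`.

Answer: yes

Derivation:
Initial: VV[0]=[0, 0, 0]
Initial: VV[1]=[0, 0, 0]
Initial: VV[2]=[0, 0, 0]
Event 1: LOCAL 1: VV[1][1]++ -> VV[1]=[0, 1, 0]
Event 2: SEND 2->0: VV[2][2]++ -> VV[2]=[0, 0, 1], msg_vec=[0, 0, 1]; VV[0]=max(VV[0],msg_vec) then VV[0][0]++ -> VV[0]=[1, 0, 1]
Event 3: LOCAL 0: VV[0][0]++ -> VV[0]=[2, 0, 1]
Event 4: SEND 0->2: VV[0][0]++ -> VV[0]=[3, 0, 1], msg_vec=[3, 0, 1]; VV[2]=max(VV[2],msg_vec) then VV[2][2]++ -> VV[2]=[3, 0, 2]
Event 5: LOCAL 2: VV[2][2]++ -> VV[2]=[3, 0, 3]
Event 6: SEND 1->0: VV[1][1]++ -> VV[1]=[0, 2, 0], msg_vec=[0, 2, 0]; VV[0]=max(VV[0],msg_vec) then VV[0][0]++ -> VV[0]=[4, 2, 1]
Event 4 stamp: [3, 0, 1]
Event 5 stamp: [3, 0, 3]
[3, 0, 1] <= [3, 0, 3]? True. Equal? False. Happens-before: True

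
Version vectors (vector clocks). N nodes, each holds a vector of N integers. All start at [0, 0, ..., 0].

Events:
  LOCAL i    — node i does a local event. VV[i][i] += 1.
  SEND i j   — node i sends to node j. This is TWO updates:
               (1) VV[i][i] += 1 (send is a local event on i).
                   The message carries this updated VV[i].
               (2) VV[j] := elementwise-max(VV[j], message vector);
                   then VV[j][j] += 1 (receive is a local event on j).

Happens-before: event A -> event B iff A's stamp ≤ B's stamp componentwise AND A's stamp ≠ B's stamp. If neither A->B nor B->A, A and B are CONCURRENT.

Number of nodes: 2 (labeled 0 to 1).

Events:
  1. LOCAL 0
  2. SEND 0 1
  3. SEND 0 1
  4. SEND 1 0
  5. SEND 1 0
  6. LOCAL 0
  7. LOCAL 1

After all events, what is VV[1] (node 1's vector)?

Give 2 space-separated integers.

Initial: VV[0]=[0, 0]
Initial: VV[1]=[0, 0]
Event 1: LOCAL 0: VV[0][0]++ -> VV[0]=[1, 0]
Event 2: SEND 0->1: VV[0][0]++ -> VV[0]=[2, 0], msg_vec=[2, 0]; VV[1]=max(VV[1],msg_vec) then VV[1][1]++ -> VV[1]=[2, 1]
Event 3: SEND 0->1: VV[0][0]++ -> VV[0]=[3, 0], msg_vec=[3, 0]; VV[1]=max(VV[1],msg_vec) then VV[1][1]++ -> VV[1]=[3, 2]
Event 4: SEND 1->0: VV[1][1]++ -> VV[1]=[3, 3], msg_vec=[3, 3]; VV[0]=max(VV[0],msg_vec) then VV[0][0]++ -> VV[0]=[4, 3]
Event 5: SEND 1->0: VV[1][1]++ -> VV[1]=[3, 4], msg_vec=[3, 4]; VV[0]=max(VV[0],msg_vec) then VV[0][0]++ -> VV[0]=[5, 4]
Event 6: LOCAL 0: VV[0][0]++ -> VV[0]=[6, 4]
Event 7: LOCAL 1: VV[1][1]++ -> VV[1]=[3, 5]
Final vectors: VV[0]=[6, 4]; VV[1]=[3, 5]

Answer: 3 5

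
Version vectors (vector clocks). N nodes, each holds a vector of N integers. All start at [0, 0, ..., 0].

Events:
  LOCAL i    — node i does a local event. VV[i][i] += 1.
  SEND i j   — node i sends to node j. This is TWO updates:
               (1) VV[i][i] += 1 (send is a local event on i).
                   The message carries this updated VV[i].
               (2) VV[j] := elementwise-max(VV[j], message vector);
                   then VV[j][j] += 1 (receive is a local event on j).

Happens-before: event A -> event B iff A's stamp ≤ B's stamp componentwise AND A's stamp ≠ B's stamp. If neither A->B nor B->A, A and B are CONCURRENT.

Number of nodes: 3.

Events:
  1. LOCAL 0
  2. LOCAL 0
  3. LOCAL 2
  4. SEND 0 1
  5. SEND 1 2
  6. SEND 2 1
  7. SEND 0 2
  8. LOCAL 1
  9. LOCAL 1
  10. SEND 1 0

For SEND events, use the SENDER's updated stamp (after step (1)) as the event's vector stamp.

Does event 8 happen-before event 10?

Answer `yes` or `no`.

Answer: yes

Derivation:
Initial: VV[0]=[0, 0, 0]
Initial: VV[1]=[0, 0, 0]
Initial: VV[2]=[0, 0, 0]
Event 1: LOCAL 0: VV[0][0]++ -> VV[0]=[1, 0, 0]
Event 2: LOCAL 0: VV[0][0]++ -> VV[0]=[2, 0, 0]
Event 3: LOCAL 2: VV[2][2]++ -> VV[2]=[0, 0, 1]
Event 4: SEND 0->1: VV[0][0]++ -> VV[0]=[3, 0, 0], msg_vec=[3, 0, 0]; VV[1]=max(VV[1],msg_vec) then VV[1][1]++ -> VV[1]=[3, 1, 0]
Event 5: SEND 1->2: VV[1][1]++ -> VV[1]=[3, 2, 0], msg_vec=[3, 2, 0]; VV[2]=max(VV[2],msg_vec) then VV[2][2]++ -> VV[2]=[3, 2, 2]
Event 6: SEND 2->1: VV[2][2]++ -> VV[2]=[3, 2, 3], msg_vec=[3, 2, 3]; VV[1]=max(VV[1],msg_vec) then VV[1][1]++ -> VV[1]=[3, 3, 3]
Event 7: SEND 0->2: VV[0][0]++ -> VV[0]=[4, 0, 0], msg_vec=[4, 0, 0]; VV[2]=max(VV[2],msg_vec) then VV[2][2]++ -> VV[2]=[4, 2, 4]
Event 8: LOCAL 1: VV[1][1]++ -> VV[1]=[3, 4, 3]
Event 9: LOCAL 1: VV[1][1]++ -> VV[1]=[3, 5, 3]
Event 10: SEND 1->0: VV[1][1]++ -> VV[1]=[3, 6, 3], msg_vec=[3, 6, 3]; VV[0]=max(VV[0],msg_vec) then VV[0][0]++ -> VV[0]=[5, 6, 3]
Event 8 stamp: [3, 4, 3]
Event 10 stamp: [3, 6, 3]
[3, 4, 3] <= [3, 6, 3]? True. Equal? False. Happens-before: True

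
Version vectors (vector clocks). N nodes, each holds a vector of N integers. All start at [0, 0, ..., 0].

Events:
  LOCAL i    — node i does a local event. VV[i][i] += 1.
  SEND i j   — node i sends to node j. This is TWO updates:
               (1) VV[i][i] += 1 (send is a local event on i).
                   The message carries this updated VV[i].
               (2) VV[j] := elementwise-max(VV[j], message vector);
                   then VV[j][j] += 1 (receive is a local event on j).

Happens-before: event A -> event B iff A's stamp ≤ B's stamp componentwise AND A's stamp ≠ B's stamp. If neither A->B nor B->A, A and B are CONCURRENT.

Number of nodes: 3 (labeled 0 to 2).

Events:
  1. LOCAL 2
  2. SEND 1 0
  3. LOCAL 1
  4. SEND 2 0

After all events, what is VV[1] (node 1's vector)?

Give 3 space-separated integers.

Initial: VV[0]=[0, 0, 0]
Initial: VV[1]=[0, 0, 0]
Initial: VV[2]=[0, 0, 0]
Event 1: LOCAL 2: VV[2][2]++ -> VV[2]=[0, 0, 1]
Event 2: SEND 1->0: VV[1][1]++ -> VV[1]=[0, 1, 0], msg_vec=[0, 1, 0]; VV[0]=max(VV[0],msg_vec) then VV[0][0]++ -> VV[0]=[1, 1, 0]
Event 3: LOCAL 1: VV[1][1]++ -> VV[1]=[0, 2, 0]
Event 4: SEND 2->0: VV[2][2]++ -> VV[2]=[0, 0, 2], msg_vec=[0, 0, 2]; VV[0]=max(VV[0],msg_vec) then VV[0][0]++ -> VV[0]=[2, 1, 2]
Final vectors: VV[0]=[2, 1, 2]; VV[1]=[0, 2, 0]; VV[2]=[0, 0, 2]

Answer: 0 2 0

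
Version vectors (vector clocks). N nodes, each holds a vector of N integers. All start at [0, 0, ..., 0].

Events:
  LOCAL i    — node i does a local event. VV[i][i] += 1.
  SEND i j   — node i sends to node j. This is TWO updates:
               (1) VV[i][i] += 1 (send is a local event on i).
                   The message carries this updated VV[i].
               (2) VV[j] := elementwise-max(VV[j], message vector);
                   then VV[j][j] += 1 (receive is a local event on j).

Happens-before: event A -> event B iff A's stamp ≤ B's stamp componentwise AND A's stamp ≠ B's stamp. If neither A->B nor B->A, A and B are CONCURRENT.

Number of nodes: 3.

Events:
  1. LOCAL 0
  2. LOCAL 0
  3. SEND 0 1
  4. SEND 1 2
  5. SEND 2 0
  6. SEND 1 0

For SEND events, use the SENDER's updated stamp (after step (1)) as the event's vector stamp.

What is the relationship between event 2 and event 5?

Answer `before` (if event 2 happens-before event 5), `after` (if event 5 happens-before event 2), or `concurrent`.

Initial: VV[0]=[0, 0, 0]
Initial: VV[1]=[0, 0, 0]
Initial: VV[2]=[0, 0, 0]
Event 1: LOCAL 0: VV[0][0]++ -> VV[0]=[1, 0, 0]
Event 2: LOCAL 0: VV[0][0]++ -> VV[0]=[2, 0, 0]
Event 3: SEND 0->1: VV[0][0]++ -> VV[0]=[3, 0, 0], msg_vec=[3, 0, 0]; VV[1]=max(VV[1],msg_vec) then VV[1][1]++ -> VV[1]=[3, 1, 0]
Event 4: SEND 1->2: VV[1][1]++ -> VV[1]=[3, 2, 0], msg_vec=[3, 2, 0]; VV[2]=max(VV[2],msg_vec) then VV[2][2]++ -> VV[2]=[3, 2, 1]
Event 5: SEND 2->0: VV[2][2]++ -> VV[2]=[3, 2, 2], msg_vec=[3, 2, 2]; VV[0]=max(VV[0],msg_vec) then VV[0][0]++ -> VV[0]=[4, 2, 2]
Event 6: SEND 1->0: VV[1][1]++ -> VV[1]=[3, 3, 0], msg_vec=[3, 3, 0]; VV[0]=max(VV[0],msg_vec) then VV[0][0]++ -> VV[0]=[5, 3, 2]
Event 2 stamp: [2, 0, 0]
Event 5 stamp: [3, 2, 2]
[2, 0, 0] <= [3, 2, 2]? True
[3, 2, 2] <= [2, 0, 0]? False
Relation: before

Answer: before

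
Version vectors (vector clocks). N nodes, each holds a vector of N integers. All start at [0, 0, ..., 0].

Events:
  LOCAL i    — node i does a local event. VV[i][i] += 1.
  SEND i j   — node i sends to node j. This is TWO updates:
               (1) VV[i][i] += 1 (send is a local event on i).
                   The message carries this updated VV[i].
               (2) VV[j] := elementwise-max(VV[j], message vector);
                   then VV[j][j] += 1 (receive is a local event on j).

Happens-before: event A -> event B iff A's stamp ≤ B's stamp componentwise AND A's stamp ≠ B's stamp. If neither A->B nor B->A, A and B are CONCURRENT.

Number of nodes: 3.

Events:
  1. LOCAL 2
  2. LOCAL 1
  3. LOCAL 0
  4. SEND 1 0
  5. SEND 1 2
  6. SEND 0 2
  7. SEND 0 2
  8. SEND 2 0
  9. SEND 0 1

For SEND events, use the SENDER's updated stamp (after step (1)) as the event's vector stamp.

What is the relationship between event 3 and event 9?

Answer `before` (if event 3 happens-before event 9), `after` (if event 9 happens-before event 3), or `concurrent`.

Answer: before

Derivation:
Initial: VV[0]=[0, 0, 0]
Initial: VV[1]=[0, 0, 0]
Initial: VV[2]=[0, 0, 0]
Event 1: LOCAL 2: VV[2][2]++ -> VV[2]=[0, 0, 1]
Event 2: LOCAL 1: VV[1][1]++ -> VV[1]=[0, 1, 0]
Event 3: LOCAL 0: VV[0][0]++ -> VV[0]=[1, 0, 0]
Event 4: SEND 1->0: VV[1][1]++ -> VV[1]=[0, 2, 0], msg_vec=[0, 2, 0]; VV[0]=max(VV[0],msg_vec) then VV[0][0]++ -> VV[0]=[2, 2, 0]
Event 5: SEND 1->2: VV[1][1]++ -> VV[1]=[0, 3, 0], msg_vec=[0, 3, 0]; VV[2]=max(VV[2],msg_vec) then VV[2][2]++ -> VV[2]=[0, 3, 2]
Event 6: SEND 0->2: VV[0][0]++ -> VV[0]=[3, 2, 0], msg_vec=[3, 2, 0]; VV[2]=max(VV[2],msg_vec) then VV[2][2]++ -> VV[2]=[3, 3, 3]
Event 7: SEND 0->2: VV[0][0]++ -> VV[0]=[4, 2, 0], msg_vec=[4, 2, 0]; VV[2]=max(VV[2],msg_vec) then VV[2][2]++ -> VV[2]=[4, 3, 4]
Event 8: SEND 2->0: VV[2][2]++ -> VV[2]=[4, 3, 5], msg_vec=[4, 3, 5]; VV[0]=max(VV[0],msg_vec) then VV[0][0]++ -> VV[0]=[5, 3, 5]
Event 9: SEND 0->1: VV[0][0]++ -> VV[0]=[6, 3, 5], msg_vec=[6, 3, 5]; VV[1]=max(VV[1],msg_vec) then VV[1][1]++ -> VV[1]=[6, 4, 5]
Event 3 stamp: [1, 0, 0]
Event 9 stamp: [6, 3, 5]
[1, 0, 0] <= [6, 3, 5]? True
[6, 3, 5] <= [1, 0, 0]? False
Relation: before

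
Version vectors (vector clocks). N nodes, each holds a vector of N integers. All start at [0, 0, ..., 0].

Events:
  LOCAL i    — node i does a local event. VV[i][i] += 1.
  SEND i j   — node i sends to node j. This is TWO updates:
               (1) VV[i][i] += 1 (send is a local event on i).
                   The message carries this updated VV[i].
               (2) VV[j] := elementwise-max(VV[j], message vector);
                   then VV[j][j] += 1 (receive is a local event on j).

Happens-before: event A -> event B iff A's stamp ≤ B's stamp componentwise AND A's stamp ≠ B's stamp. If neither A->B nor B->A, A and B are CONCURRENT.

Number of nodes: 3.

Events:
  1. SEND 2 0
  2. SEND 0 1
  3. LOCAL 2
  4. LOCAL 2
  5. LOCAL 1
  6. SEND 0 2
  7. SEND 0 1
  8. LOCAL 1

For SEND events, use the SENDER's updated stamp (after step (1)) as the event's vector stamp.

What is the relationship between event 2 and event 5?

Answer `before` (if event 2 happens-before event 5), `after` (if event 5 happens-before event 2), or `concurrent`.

Answer: before

Derivation:
Initial: VV[0]=[0, 0, 0]
Initial: VV[1]=[0, 0, 0]
Initial: VV[2]=[0, 0, 0]
Event 1: SEND 2->0: VV[2][2]++ -> VV[2]=[0, 0, 1], msg_vec=[0, 0, 1]; VV[0]=max(VV[0],msg_vec) then VV[0][0]++ -> VV[0]=[1, 0, 1]
Event 2: SEND 0->1: VV[0][0]++ -> VV[0]=[2, 0, 1], msg_vec=[2, 0, 1]; VV[1]=max(VV[1],msg_vec) then VV[1][1]++ -> VV[1]=[2, 1, 1]
Event 3: LOCAL 2: VV[2][2]++ -> VV[2]=[0, 0, 2]
Event 4: LOCAL 2: VV[2][2]++ -> VV[2]=[0, 0, 3]
Event 5: LOCAL 1: VV[1][1]++ -> VV[1]=[2, 2, 1]
Event 6: SEND 0->2: VV[0][0]++ -> VV[0]=[3, 0, 1], msg_vec=[3, 0, 1]; VV[2]=max(VV[2],msg_vec) then VV[2][2]++ -> VV[2]=[3, 0, 4]
Event 7: SEND 0->1: VV[0][0]++ -> VV[0]=[4, 0, 1], msg_vec=[4, 0, 1]; VV[1]=max(VV[1],msg_vec) then VV[1][1]++ -> VV[1]=[4, 3, 1]
Event 8: LOCAL 1: VV[1][1]++ -> VV[1]=[4, 4, 1]
Event 2 stamp: [2, 0, 1]
Event 5 stamp: [2, 2, 1]
[2, 0, 1] <= [2, 2, 1]? True
[2, 2, 1] <= [2, 0, 1]? False
Relation: before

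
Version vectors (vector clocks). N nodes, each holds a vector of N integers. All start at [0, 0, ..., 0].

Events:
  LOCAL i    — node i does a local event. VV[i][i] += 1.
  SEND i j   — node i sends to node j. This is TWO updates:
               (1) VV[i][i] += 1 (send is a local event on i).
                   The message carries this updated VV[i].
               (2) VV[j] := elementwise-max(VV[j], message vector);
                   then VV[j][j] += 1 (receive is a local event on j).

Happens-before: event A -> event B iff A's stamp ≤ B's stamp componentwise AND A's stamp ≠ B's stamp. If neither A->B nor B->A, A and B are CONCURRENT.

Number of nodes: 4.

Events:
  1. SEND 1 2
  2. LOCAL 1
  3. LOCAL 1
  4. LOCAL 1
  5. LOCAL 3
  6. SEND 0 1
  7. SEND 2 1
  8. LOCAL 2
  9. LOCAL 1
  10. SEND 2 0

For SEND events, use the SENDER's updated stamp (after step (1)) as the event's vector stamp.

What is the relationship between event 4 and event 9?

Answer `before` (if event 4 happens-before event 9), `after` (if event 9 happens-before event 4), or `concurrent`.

Answer: before

Derivation:
Initial: VV[0]=[0, 0, 0, 0]
Initial: VV[1]=[0, 0, 0, 0]
Initial: VV[2]=[0, 0, 0, 0]
Initial: VV[3]=[0, 0, 0, 0]
Event 1: SEND 1->2: VV[1][1]++ -> VV[1]=[0, 1, 0, 0], msg_vec=[0, 1, 0, 0]; VV[2]=max(VV[2],msg_vec) then VV[2][2]++ -> VV[2]=[0, 1, 1, 0]
Event 2: LOCAL 1: VV[1][1]++ -> VV[1]=[0, 2, 0, 0]
Event 3: LOCAL 1: VV[1][1]++ -> VV[1]=[0, 3, 0, 0]
Event 4: LOCAL 1: VV[1][1]++ -> VV[1]=[0, 4, 0, 0]
Event 5: LOCAL 3: VV[3][3]++ -> VV[3]=[0, 0, 0, 1]
Event 6: SEND 0->1: VV[0][0]++ -> VV[0]=[1, 0, 0, 0], msg_vec=[1, 0, 0, 0]; VV[1]=max(VV[1],msg_vec) then VV[1][1]++ -> VV[1]=[1, 5, 0, 0]
Event 7: SEND 2->1: VV[2][2]++ -> VV[2]=[0, 1, 2, 0], msg_vec=[0, 1, 2, 0]; VV[1]=max(VV[1],msg_vec) then VV[1][1]++ -> VV[1]=[1, 6, 2, 0]
Event 8: LOCAL 2: VV[2][2]++ -> VV[2]=[0, 1, 3, 0]
Event 9: LOCAL 1: VV[1][1]++ -> VV[1]=[1, 7, 2, 0]
Event 10: SEND 2->0: VV[2][2]++ -> VV[2]=[0, 1, 4, 0], msg_vec=[0, 1, 4, 0]; VV[0]=max(VV[0],msg_vec) then VV[0][0]++ -> VV[0]=[2, 1, 4, 0]
Event 4 stamp: [0, 4, 0, 0]
Event 9 stamp: [1, 7, 2, 0]
[0, 4, 0, 0] <= [1, 7, 2, 0]? True
[1, 7, 2, 0] <= [0, 4, 0, 0]? False
Relation: before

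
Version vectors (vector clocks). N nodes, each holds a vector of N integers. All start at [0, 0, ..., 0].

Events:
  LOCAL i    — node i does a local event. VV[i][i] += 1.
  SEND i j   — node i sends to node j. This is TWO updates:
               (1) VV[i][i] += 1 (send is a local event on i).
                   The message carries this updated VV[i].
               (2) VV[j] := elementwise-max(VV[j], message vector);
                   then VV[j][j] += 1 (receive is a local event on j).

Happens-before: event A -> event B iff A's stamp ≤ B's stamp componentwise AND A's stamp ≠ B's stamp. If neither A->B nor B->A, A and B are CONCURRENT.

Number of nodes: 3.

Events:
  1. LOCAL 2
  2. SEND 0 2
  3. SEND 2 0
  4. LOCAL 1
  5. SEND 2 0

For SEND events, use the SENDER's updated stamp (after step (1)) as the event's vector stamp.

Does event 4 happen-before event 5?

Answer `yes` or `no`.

Answer: no

Derivation:
Initial: VV[0]=[0, 0, 0]
Initial: VV[1]=[0, 0, 0]
Initial: VV[2]=[0, 0, 0]
Event 1: LOCAL 2: VV[2][2]++ -> VV[2]=[0, 0, 1]
Event 2: SEND 0->2: VV[0][0]++ -> VV[0]=[1, 0, 0], msg_vec=[1, 0, 0]; VV[2]=max(VV[2],msg_vec) then VV[2][2]++ -> VV[2]=[1, 0, 2]
Event 3: SEND 2->0: VV[2][2]++ -> VV[2]=[1, 0, 3], msg_vec=[1, 0, 3]; VV[0]=max(VV[0],msg_vec) then VV[0][0]++ -> VV[0]=[2, 0, 3]
Event 4: LOCAL 1: VV[1][1]++ -> VV[1]=[0, 1, 0]
Event 5: SEND 2->0: VV[2][2]++ -> VV[2]=[1, 0, 4], msg_vec=[1, 0, 4]; VV[0]=max(VV[0],msg_vec) then VV[0][0]++ -> VV[0]=[3, 0, 4]
Event 4 stamp: [0, 1, 0]
Event 5 stamp: [1, 0, 4]
[0, 1, 0] <= [1, 0, 4]? False. Equal? False. Happens-before: False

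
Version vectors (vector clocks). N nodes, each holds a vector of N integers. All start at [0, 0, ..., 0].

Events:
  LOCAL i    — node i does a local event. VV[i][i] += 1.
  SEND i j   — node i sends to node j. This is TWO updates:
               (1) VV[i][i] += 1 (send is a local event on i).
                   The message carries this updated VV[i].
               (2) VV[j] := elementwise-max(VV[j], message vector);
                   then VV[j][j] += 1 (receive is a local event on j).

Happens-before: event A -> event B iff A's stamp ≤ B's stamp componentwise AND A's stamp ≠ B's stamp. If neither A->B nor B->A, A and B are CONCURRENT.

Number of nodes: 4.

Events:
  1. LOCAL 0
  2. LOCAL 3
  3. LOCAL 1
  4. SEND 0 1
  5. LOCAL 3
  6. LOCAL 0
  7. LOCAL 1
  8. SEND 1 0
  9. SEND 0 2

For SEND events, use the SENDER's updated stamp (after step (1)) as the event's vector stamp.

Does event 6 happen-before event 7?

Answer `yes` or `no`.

Answer: no

Derivation:
Initial: VV[0]=[0, 0, 0, 0]
Initial: VV[1]=[0, 0, 0, 0]
Initial: VV[2]=[0, 0, 0, 0]
Initial: VV[3]=[0, 0, 0, 0]
Event 1: LOCAL 0: VV[0][0]++ -> VV[0]=[1, 0, 0, 0]
Event 2: LOCAL 3: VV[3][3]++ -> VV[3]=[0, 0, 0, 1]
Event 3: LOCAL 1: VV[1][1]++ -> VV[1]=[0, 1, 0, 0]
Event 4: SEND 0->1: VV[0][0]++ -> VV[0]=[2, 0, 0, 0], msg_vec=[2, 0, 0, 0]; VV[1]=max(VV[1],msg_vec) then VV[1][1]++ -> VV[1]=[2, 2, 0, 0]
Event 5: LOCAL 3: VV[3][3]++ -> VV[3]=[0, 0, 0, 2]
Event 6: LOCAL 0: VV[0][0]++ -> VV[0]=[3, 0, 0, 0]
Event 7: LOCAL 1: VV[1][1]++ -> VV[1]=[2, 3, 0, 0]
Event 8: SEND 1->0: VV[1][1]++ -> VV[1]=[2, 4, 0, 0], msg_vec=[2, 4, 0, 0]; VV[0]=max(VV[0],msg_vec) then VV[0][0]++ -> VV[0]=[4, 4, 0, 0]
Event 9: SEND 0->2: VV[0][0]++ -> VV[0]=[5, 4, 0, 0], msg_vec=[5, 4, 0, 0]; VV[2]=max(VV[2],msg_vec) then VV[2][2]++ -> VV[2]=[5, 4, 1, 0]
Event 6 stamp: [3, 0, 0, 0]
Event 7 stamp: [2, 3, 0, 0]
[3, 0, 0, 0] <= [2, 3, 0, 0]? False. Equal? False. Happens-before: False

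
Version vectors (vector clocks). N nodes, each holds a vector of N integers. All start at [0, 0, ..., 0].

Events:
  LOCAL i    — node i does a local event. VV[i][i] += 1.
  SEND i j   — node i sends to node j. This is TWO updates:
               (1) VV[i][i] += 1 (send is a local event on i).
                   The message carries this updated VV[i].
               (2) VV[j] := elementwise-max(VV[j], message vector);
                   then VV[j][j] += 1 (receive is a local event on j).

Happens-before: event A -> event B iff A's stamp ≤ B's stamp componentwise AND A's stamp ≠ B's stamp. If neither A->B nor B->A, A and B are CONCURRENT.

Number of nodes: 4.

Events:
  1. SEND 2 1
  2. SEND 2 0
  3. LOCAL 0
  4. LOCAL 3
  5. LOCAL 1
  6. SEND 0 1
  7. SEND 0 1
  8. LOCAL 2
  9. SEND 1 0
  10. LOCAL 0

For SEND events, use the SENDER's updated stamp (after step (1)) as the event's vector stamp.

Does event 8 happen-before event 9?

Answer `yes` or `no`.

Initial: VV[0]=[0, 0, 0, 0]
Initial: VV[1]=[0, 0, 0, 0]
Initial: VV[2]=[0, 0, 0, 0]
Initial: VV[3]=[0, 0, 0, 0]
Event 1: SEND 2->1: VV[2][2]++ -> VV[2]=[0, 0, 1, 0], msg_vec=[0, 0, 1, 0]; VV[1]=max(VV[1],msg_vec) then VV[1][1]++ -> VV[1]=[0, 1, 1, 0]
Event 2: SEND 2->0: VV[2][2]++ -> VV[2]=[0, 0, 2, 0], msg_vec=[0, 0, 2, 0]; VV[0]=max(VV[0],msg_vec) then VV[0][0]++ -> VV[0]=[1, 0, 2, 0]
Event 3: LOCAL 0: VV[0][0]++ -> VV[0]=[2, 0, 2, 0]
Event 4: LOCAL 3: VV[3][3]++ -> VV[3]=[0, 0, 0, 1]
Event 5: LOCAL 1: VV[1][1]++ -> VV[1]=[0, 2, 1, 0]
Event 6: SEND 0->1: VV[0][0]++ -> VV[0]=[3, 0, 2, 0], msg_vec=[3, 0, 2, 0]; VV[1]=max(VV[1],msg_vec) then VV[1][1]++ -> VV[1]=[3, 3, 2, 0]
Event 7: SEND 0->1: VV[0][0]++ -> VV[0]=[4, 0, 2, 0], msg_vec=[4, 0, 2, 0]; VV[1]=max(VV[1],msg_vec) then VV[1][1]++ -> VV[1]=[4, 4, 2, 0]
Event 8: LOCAL 2: VV[2][2]++ -> VV[2]=[0, 0, 3, 0]
Event 9: SEND 1->0: VV[1][1]++ -> VV[1]=[4, 5, 2, 0], msg_vec=[4, 5, 2, 0]; VV[0]=max(VV[0],msg_vec) then VV[0][0]++ -> VV[0]=[5, 5, 2, 0]
Event 10: LOCAL 0: VV[0][0]++ -> VV[0]=[6, 5, 2, 0]
Event 8 stamp: [0, 0, 3, 0]
Event 9 stamp: [4, 5, 2, 0]
[0, 0, 3, 0] <= [4, 5, 2, 0]? False. Equal? False. Happens-before: False

Answer: no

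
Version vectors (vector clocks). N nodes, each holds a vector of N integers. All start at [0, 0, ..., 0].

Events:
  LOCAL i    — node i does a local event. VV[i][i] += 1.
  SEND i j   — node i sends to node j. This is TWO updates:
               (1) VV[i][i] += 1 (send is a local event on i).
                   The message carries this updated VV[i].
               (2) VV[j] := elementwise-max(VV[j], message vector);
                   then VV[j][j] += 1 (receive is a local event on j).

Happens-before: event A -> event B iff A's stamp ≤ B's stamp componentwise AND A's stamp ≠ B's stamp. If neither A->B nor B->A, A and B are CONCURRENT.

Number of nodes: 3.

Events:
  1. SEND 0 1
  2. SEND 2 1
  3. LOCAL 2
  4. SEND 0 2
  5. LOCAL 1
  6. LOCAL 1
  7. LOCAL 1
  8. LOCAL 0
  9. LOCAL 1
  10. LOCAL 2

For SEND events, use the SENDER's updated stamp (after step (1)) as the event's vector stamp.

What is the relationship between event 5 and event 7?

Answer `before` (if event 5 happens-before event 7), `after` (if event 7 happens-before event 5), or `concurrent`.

Answer: before

Derivation:
Initial: VV[0]=[0, 0, 0]
Initial: VV[1]=[0, 0, 0]
Initial: VV[2]=[0, 0, 0]
Event 1: SEND 0->1: VV[0][0]++ -> VV[0]=[1, 0, 0], msg_vec=[1, 0, 0]; VV[1]=max(VV[1],msg_vec) then VV[1][1]++ -> VV[1]=[1, 1, 0]
Event 2: SEND 2->1: VV[2][2]++ -> VV[2]=[0, 0, 1], msg_vec=[0, 0, 1]; VV[1]=max(VV[1],msg_vec) then VV[1][1]++ -> VV[1]=[1, 2, 1]
Event 3: LOCAL 2: VV[2][2]++ -> VV[2]=[0, 0, 2]
Event 4: SEND 0->2: VV[0][0]++ -> VV[0]=[2, 0, 0], msg_vec=[2, 0, 0]; VV[2]=max(VV[2],msg_vec) then VV[2][2]++ -> VV[2]=[2, 0, 3]
Event 5: LOCAL 1: VV[1][1]++ -> VV[1]=[1, 3, 1]
Event 6: LOCAL 1: VV[1][1]++ -> VV[1]=[1, 4, 1]
Event 7: LOCAL 1: VV[1][1]++ -> VV[1]=[1, 5, 1]
Event 8: LOCAL 0: VV[0][0]++ -> VV[0]=[3, 0, 0]
Event 9: LOCAL 1: VV[1][1]++ -> VV[1]=[1, 6, 1]
Event 10: LOCAL 2: VV[2][2]++ -> VV[2]=[2, 0, 4]
Event 5 stamp: [1, 3, 1]
Event 7 stamp: [1, 5, 1]
[1, 3, 1] <= [1, 5, 1]? True
[1, 5, 1] <= [1, 3, 1]? False
Relation: before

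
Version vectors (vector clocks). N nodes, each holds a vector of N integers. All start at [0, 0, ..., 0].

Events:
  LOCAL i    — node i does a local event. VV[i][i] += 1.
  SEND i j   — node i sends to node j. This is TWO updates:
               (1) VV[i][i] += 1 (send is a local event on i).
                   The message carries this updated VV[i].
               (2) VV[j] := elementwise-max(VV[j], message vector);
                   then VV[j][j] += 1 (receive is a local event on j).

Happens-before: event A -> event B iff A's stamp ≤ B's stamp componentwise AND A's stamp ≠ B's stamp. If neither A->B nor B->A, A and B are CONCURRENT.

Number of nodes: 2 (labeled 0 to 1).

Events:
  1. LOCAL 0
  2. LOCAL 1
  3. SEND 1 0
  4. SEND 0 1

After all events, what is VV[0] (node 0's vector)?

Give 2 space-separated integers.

Initial: VV[0]=[0, 0]
Initial: VV[1]=[0, 0]
Event 1: LOCAL 0: VV[0][0]++ -> VV[0]=[1, 0]
Event 2: LOCAL 1: VV[1][1]++ -> VV[1]=[0, 1]
Event 3: SEND 1->0: VV[1][1]++ -> VV[1]=[0, 2], msg_vec=[0, 2]; VV[0]=max(VV[0],msg_vec) then VV[0][0]++ -> VV[0]=[2, 2]
Event 4: SEND 0->1: VV[0][0]++ -> VV[0]=[3, 2], msg_vec=[3, 2]; VV[1]=max(VV[1],msg_vec) then VV[1][1]++ -> VV[1]=[3, 3]
Final vectors: VV[0]=[3, 2]; VV[1]=[3, 3]

Answer: 3 2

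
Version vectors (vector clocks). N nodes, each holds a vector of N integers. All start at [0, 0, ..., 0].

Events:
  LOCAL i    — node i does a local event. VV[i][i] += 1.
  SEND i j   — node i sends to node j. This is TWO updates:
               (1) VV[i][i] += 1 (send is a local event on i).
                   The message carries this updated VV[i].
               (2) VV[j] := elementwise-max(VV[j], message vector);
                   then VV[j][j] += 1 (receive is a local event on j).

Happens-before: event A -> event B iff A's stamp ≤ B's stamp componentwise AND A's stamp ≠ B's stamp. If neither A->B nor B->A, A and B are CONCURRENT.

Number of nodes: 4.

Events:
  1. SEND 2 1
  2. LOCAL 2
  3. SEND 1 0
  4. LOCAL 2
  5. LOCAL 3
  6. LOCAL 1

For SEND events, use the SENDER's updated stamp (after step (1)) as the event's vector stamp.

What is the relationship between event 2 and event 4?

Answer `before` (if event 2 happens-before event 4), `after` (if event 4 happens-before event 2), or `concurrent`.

Initial: VV[0]=[0, 0, 0, 0]
Initial: VV[1]=[0, 0, 0, 0]
Initial: VV[2]=[0, 0, 0, 0]
Initial: VV[3]=[0, 0, 0, 0]
Event 1: SEND 2->1: VV[2][2]++ -> VV[2]=[0, 0, 1, 0], msg_vec=[0, 0, 1, 0]; VV[1]=max(VV[1],msg_vec) then VV[1][1]++ -> VV[1]=[0, 1, 1, 0]
Event 2: LOCAL 2: VV[2][2]++ -> VV[2]=[0, 0, 2, 0]
Event 3: SEND 1->0: VV[1][1]++ -> VV[1]=[0, 2, 1, 0], msg_vec=[0, 2, 1, 0]; VV[0]=max(VV[0],msg_vec) then VV[0][0]++ -> VV[0]=[1, 2, 1, 0]
Event 4: LOCAL 2: VV[2][2]++ -> VV[2]=[0, 0, 3, 0]
Event 5: LOCAL 3: VV[3][3]++ -> VV[3]=[0, 0, 0, 1]
Event 6: LOCAL 1: VV[1][1]++ -> VV[1]=[0, 3, 1, 0]
Event 2 stamp: [0, 0, 2, 0]
Event 4 stamp: [0, 0, 3, 0]
[0, 0, 2, 0] <= [0, 0, 3, 0]? True
[0, 0, 3, 0] <= [0, 0, 2, 0]? False
Relation: before

Answer: before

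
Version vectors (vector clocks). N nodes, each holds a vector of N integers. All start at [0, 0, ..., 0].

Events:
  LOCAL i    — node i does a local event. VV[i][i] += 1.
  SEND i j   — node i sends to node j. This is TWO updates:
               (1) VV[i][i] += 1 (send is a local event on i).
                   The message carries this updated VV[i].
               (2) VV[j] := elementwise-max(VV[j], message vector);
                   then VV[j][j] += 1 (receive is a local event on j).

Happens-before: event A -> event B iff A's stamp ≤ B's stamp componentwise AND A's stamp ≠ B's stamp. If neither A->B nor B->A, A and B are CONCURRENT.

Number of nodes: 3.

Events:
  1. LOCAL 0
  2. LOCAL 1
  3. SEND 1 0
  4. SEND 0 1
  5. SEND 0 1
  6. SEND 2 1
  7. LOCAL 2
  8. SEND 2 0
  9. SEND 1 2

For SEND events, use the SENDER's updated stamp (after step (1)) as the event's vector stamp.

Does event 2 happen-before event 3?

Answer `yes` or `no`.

Initial: VV[0]=[0, 0, 0]
Initial: VV[1]=[0, 0, 0]
Initial: VV[2]=[0, 0, 0]
Event 1: LOCAL 0: VV[0][0]++ -> VV[0]=[1, 0, 0]
Event 2: LOCAL 1: VV[1][1]++ -> VV[1]=[0, 1, 0]
Event 3: SEND 1->0: VV[1][1]++ -> VV[1]=[0, 2, 0], msg_vec=[0, 2, 0]; VV[0]=max(VV[0],msg_vec) then VV[0][0]++ -> VV[0]=[2, 2, 0]
Event 4: SEND 0->1: VV[0][0]++ -> VV[0]=[3, 2, 0], msg_vec=[3, 2, 0]; VV[1]=max(VV[1],msg_vec) then VV[1][1]++ -> VV[1]=[3, 3, 0]
Event 5: SEND 0->1: VV[0][0]++ -> VV[0]=[4, 2, 0], msg_vec=[4, 2, 0]; VV[1]=max(VV[1],msg_vec) then VV[1][1]++ -> VV[1]=[4, 4, 0]
Event 6: SEND 2->1: VV[2][2]++ -> VV[2]=[0, 0, 1], msg_vec=[0, 0, 1]; VV[1]=max(VV[1],msg_vec) then VV[1][1]++ -> VV[1]=[4, 5, 1]
Event 7: LOCAL 2: VV[2][2]++ -> VV[2]=[0, 0, 2]
Event 8: SEND 2->0: VV[2][2]++ -> VV[2]=[0, 0, 3], msg_vec=[0, 0, 3]; VV[0]=max(VV[0],msg_vec) then VV[0][0]++ -> VV[0]=[5, 2, 3]
Event 9: SEND 1->2: VV[1][1]++ -> VV[1]=[4, 6, 1], msg_vec=[4, 6, 1]; VV[2]=max(VV[2],msg_vec) then VV[2][2]++ -> VV[2]=[4, 6, 4]
Event 2 stamp: [0, 1, 0]
Event 3 stamp: [0, 2, 0]
[0, 1, 0] <= [0, 2, 0]? True. Equal? False. Happens-before: True

Answer: yes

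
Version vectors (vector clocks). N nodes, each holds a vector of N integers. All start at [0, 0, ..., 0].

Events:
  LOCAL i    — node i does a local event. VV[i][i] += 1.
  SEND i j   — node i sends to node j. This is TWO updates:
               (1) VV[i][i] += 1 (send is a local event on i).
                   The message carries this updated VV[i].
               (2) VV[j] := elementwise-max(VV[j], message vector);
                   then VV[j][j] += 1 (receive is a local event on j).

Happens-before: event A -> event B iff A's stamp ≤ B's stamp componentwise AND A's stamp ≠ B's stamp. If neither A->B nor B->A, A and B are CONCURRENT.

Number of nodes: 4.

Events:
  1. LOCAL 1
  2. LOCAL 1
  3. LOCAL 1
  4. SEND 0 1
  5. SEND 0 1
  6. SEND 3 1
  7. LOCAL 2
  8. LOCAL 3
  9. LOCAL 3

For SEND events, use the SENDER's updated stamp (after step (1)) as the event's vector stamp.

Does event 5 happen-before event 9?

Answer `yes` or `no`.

Initial: VV[0]=[0, 0, 0, 0]
Initial: VV[1]=[0, 0, 0, 0]
Initial: VV[2]=[0, 0, 0, 0]
Initial: VV[3]=[0, 0, 0, 0]
Event 1: LOCAL 1: VV[1][1]++ -> VV[1]=[0, 1, 0, 0]
Event 2: LOCAL 1: VV[1][1]++ -> VV[1]=[0, 2, 0, 0]
Event 3: LOCAL 1: VV[1][1]++ -> VV[1]=[0, 3, 0, 0]
Event 4: SEND 0->1: VV[0][0]++ -> VV[0]=[1, 0, 0, 0], msg_vec=[1, 0, 0, 0]; VV[1]=max(VV[1],msg_vec) then VV[1][1]++ -> VV[1]=[1, 4, 0, 0]
Event 5: SEND 0->1: VV[0][0]++ -> VV[0]=[2, 0, 0, 0], msg_vec=[2, 0, 0, 0]; VV[1]=max(VV[1],msg_vec) then VV[1][1]++ -> VV[1]=[2, 5, 0, 0]
Event 6: SEND 3->1: VV[3][3]++ -> VV[3]=[0, 0, 0, 1], msg_vec=[0, 0, 0, 1]; VV[1]=max(VV[1],msg_vec) then VV[1][1]++ -> VV[1]=[2, 6, 0, 1]
Event 7: LOCAL 2: VV[2][2]++ -> VV[2]=[0, 0, 1, 0]
Event 8: LOCAL 3: VV[3][3]++ -> VV[3]=[0, 0, 0, 2]
Event 9: LOCAL 3: VV[3][3]++ -> VV[3]=[0, 0, 0, 3]
Event 5 stamp: [2, 0, 0, 0]
Event 9 stamp: [0, 0, 0, 3]
[2, 0, 0, 0] <= [0, 0, 0, 3]? False. Equal? False. Happens-before: False

Answer: no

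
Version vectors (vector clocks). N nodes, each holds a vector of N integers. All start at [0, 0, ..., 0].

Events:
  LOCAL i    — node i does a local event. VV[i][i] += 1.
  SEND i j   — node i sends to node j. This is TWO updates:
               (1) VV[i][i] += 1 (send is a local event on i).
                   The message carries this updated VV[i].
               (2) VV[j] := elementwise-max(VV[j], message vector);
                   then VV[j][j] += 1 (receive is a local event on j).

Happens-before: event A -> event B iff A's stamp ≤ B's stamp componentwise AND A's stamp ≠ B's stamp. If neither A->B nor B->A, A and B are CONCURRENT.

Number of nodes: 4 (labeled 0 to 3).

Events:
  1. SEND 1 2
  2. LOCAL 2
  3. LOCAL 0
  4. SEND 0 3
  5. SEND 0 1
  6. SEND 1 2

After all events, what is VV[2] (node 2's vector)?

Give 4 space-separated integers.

Answer: 3 3 3 0

Derivation:
Initial: VV[0]=[0, 0, 0, 0]
Initial: VV[1]=[0, 0, 0, 0]
Initial: VV[2]=[0, 0, 0, 0]
Initial: VV[3]=[0, 0, 0, 0]
Event 1: SEND 1->2: VV[1][1]++ -> VV[1]=[0, 1, 0, 0], msg_vec=[0, 1, 0, 0]; VV[2]=max(VV[2],msg_vec) then VV[2][2]++ -> VV[2]=[0, 1, 1, 0]
Event 2: LOCAL 2: VV[2][2]++ -> VV[2]=[0, 1, 2, 0]
Event 3: LOCAL 0: VV[0][0]++ -> VV[0]=[1, 0, 0, 0]
Event 4: SEND 0->3: VV[0][0]++ -> VV[0]=[2, 0, 0, 0], msg_vec=[2, 0, 0, 0]; VV[3]=max(VV[3],msg_vec) then VV[3][3]++ -> VV[3]=[2, 0, 0, 1]
Event 5: SEND 0->1: VV[0][0]++ -> VV[0]=[3, 0, 0, 0], msg_vec=[3, 0, 0, 0]; VV[1]=max(VV[1],msg_vec) then VV[1][1]++ -> VV[1]=[3, 2, 0, 0]
Event 6: SEND 1->2: VV[1][1]++ -> VV[1]=[3, 3, 0, 0], msg_vec=[3, 3, 0, 0]; VV[2]=max(VV[2],msg_vec) then VV[2][2]++ -> VV[2]=[3, 3, 3, 0]
Final vectors: VV[0]=[3, 0, 0, 0]; VV[1]=[3, 3, 0, 0]; VV[2]=[3, 3, 3, 0]; VV[3]=[2, 0, 0, 1]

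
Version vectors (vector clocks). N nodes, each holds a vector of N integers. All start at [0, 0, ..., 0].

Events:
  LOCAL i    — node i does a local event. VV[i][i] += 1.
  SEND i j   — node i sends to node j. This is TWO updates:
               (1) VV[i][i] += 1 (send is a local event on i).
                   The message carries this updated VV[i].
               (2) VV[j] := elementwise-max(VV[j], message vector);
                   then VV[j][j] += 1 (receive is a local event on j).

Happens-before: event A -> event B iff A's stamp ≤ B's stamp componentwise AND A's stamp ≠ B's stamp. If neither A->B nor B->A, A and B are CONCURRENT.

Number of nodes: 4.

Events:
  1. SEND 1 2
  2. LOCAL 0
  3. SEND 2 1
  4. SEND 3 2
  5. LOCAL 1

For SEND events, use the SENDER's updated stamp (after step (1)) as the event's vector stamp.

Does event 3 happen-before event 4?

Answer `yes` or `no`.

Initial: VV[0]=[0, 0, 0, 0]
Initial: VV[1]=[0, 0, 0, 0]
Initial: VV[2]=[0, 0, 0, 0]
Initial: VV[3]=[0, 0, 0, 0]
Event 1: SEND 1->2: VV[1][1]++ -> VV[1]=[0, 1, 0, 0], msg_vec=[0, 1, 0, 0]; VV[2]=max(VV[2],msg_vec) then VV[2][2]++ -> VV[2]=[0, 1, 1, 0]
Event 2: LOCAL 0: VV[0][0]++ -> VV[0]=[1, 0, 0, 0]
Event 3: SEND 2->1: VV[2][2]++ -> VV[2]=[0, 1, 2, 0], msg_vec=[0, 1, 2, 0]; VV[1]=max(VV[1],msg_vec) then VV[1][1]++ -> VV[1]=[0, 2, 2, 0]
Event 4: SEND 3->2: VV[3][3]++ -> VV[3]=[0, 0, 0, 1], msg_vec=[0, 0, 0, 1]; VV[2]=max(VV[2],msg_vec) then VV[2][2]++ -> VV[2]=[0, 1, 3, 1]
Event 5: LOCAL 1: VV[1][1]++ -> VV[1]=[0, 3, 2, 0]
Event 3 stamp: [0, 1, 2, 0]
Event 4 stamp: [0, 0, 0, 1]
[0, 1, 2, 0] <= [0, 0, 0, 1]? False. Equal? False. Happens-before: False

Answer: no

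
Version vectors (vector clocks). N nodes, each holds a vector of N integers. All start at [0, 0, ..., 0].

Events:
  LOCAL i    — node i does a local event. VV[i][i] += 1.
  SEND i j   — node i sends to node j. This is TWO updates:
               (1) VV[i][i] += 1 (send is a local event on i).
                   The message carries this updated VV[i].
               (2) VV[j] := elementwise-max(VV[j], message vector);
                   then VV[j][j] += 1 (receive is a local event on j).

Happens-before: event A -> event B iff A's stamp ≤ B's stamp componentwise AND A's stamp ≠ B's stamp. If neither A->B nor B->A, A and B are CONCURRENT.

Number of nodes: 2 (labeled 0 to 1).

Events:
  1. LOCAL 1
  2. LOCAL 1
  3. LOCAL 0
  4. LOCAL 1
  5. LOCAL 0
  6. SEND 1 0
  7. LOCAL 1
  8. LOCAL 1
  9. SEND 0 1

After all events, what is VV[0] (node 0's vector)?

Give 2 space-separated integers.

Initial: VV[0]=[0, 0]
Initial: VV[1]=[0, 0]
Event 1: LOCAL 1: VV[1][1]++ -> VV[1]=[0, 1]
Event 2: LOCAL 1: VV[1][1]++ -> VV[1]=[0, 2]
Event 3: LOCAL 0: VV[0][0]++ -> VV[0]=[1, 0]
Event 4: LOCAL 1: VV[1][1]++ -> VV[1]=[0, 3]
Event 5: LOCAL 0: VV[0][0]++ -> VV[0]=[2, 0]
Event 6: SEND 1->0: VV[1][1]++ -> VV[1]=[0, 4], msg_vec=[0, 4]; VV[0]=max(VV[0],msg_vec) then VV[0][0]++ -> VV[0]=[3, 4]
Event 7: LOCAL 1: VV[1][1]++ -> VV[1]=[0, 5]
Event 8: LOCAL 1: VV[1][1]++ -> VV[1]=[0, 6]
Event 9: SEND 0->1: VV[0][0]++ -> VV[0]=[4, 4], msg_vec=[4, 4]; VV[1]=max(VV[1],msg_vec) then VV[1][1]++ -> VV[1]=[4, 7]
Final vectors: VV[0]=[4, 4]; VV[1]=[4, 7]

Answer: 4 4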